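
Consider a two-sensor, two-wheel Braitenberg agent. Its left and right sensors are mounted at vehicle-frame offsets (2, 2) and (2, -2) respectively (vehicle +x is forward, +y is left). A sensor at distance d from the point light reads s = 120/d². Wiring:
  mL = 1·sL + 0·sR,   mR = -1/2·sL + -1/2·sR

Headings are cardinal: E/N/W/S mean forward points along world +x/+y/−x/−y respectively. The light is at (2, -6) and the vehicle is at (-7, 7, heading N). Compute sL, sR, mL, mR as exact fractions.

60/173 60/137 60/173 -9300/23701

left sensor world pos  = (-9, 9); dL² = 346
right sensor world pos = (-5, 9); dR² = 274
sL = 120/346 = 60/173
sR = 120/274 = 60/137
mL = 1·sL + 0·sR = 60/173
mR = -1/2·sL + -1/2·sR = -9300/23701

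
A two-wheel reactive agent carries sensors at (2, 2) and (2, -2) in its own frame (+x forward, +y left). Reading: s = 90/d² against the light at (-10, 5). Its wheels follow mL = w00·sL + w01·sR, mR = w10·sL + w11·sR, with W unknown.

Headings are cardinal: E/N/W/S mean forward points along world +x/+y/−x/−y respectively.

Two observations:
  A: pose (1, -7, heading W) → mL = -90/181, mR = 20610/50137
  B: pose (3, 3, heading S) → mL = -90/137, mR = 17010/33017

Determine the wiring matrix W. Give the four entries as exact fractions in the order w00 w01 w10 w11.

0 -1 1/2 1/2

obs A: pose=(1,-7,W) → sL=90/277, sR=90/181, mL=-90/181, mR=20610/50137
obs B: pose=(3,3,S) → sL=90/241, sR=90/137, mL=-90/137, mR=17010/33017
sensor matrix S = [[90/277, 90/181], [90/241, 90/137]]; det S = 45943200/1655373329
solve [mL_A; mL_B] = S·[w00; w01] and [mR_A; mR_B] = S·[w10; w11]:
  w00 = 0, w01 = -1, w10 = 1/2, w11 = 1/2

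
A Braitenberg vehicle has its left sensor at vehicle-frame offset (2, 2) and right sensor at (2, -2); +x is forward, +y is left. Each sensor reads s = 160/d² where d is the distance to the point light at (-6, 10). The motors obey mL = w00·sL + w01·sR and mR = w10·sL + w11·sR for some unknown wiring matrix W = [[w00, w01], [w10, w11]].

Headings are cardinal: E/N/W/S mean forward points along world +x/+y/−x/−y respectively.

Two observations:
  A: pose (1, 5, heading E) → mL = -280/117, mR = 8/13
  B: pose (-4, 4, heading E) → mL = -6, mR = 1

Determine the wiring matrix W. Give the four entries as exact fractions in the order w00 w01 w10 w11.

-1 -1/2 0 1/2

obs A: pose=(1,5,E) → sL=16/9, sR=16/13, mL=-280/117, mR=8/13
obs B: pose=(-4,4,E) → sL=5, sR=2, mL=-6, mR=1
sensor matrix S = [[16/9, 16/13], [5, 2]]; det S = -304/117
solve [mL_A; mL_B] = S·[w00; w01] and [mR_A; mR_B] = S·[w10; w11]:
  w00 = -1, w01 = -1/2, w10 = 0, w11 = 1/2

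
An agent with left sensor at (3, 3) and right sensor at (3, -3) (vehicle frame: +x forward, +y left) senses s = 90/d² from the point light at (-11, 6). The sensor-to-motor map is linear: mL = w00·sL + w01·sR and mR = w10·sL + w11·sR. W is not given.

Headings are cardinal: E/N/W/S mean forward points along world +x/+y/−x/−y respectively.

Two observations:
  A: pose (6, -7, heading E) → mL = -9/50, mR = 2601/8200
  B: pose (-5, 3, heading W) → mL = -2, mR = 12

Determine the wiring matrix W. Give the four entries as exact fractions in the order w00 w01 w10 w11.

-1 0 1 1

obs A: pose=(6,-7,E) → sL=9/50, sR=45/328, mL=-9/50, mR=2601/8200
obs B: pose=(-5,3,W) → sL=2, sR=10, mL=-2, mR=12
sensor matrix S = [[9/50, 45/328], [2, 10]]; det S = 1251/820
solve [mL_A; mL_B] = S·[w00; w01] and [mR_A; mR_B] = S·[w10; w11]:
  w00 = -1, w01 = 0, w10 = 1, w11 = 1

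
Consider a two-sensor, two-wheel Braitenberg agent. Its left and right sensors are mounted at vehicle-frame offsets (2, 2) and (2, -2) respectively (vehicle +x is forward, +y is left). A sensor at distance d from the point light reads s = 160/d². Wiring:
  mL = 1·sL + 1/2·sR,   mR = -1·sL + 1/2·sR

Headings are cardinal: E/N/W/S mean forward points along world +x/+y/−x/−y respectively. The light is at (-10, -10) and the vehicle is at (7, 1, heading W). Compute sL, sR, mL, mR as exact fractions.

left sensor world pos  = (5, -1); dL² = 306
right sensor world pos = (5, 3); dR² = 394
sL = 160/306 = 80/153
sR = 160/394 = 80/197
mL = 1·sL + 1/2·sR = 21880/30141
mR = -1·sL + 1/2·sR = -9640/30141

80/153 80/197 21880/30141 -9640/30141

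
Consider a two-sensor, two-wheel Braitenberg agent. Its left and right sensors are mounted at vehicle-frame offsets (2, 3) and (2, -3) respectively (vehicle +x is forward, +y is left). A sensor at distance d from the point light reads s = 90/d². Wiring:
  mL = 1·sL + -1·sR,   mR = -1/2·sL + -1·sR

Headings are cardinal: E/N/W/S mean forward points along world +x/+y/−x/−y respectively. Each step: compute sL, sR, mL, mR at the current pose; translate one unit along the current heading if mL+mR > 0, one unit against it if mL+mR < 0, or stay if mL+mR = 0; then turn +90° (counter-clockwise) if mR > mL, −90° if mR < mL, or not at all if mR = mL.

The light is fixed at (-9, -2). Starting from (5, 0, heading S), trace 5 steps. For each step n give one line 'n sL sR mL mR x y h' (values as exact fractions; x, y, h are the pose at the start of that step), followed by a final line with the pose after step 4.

n=0: pose=(5,0,S); sL=90/289, sR=90/121; mL=-15120/34969, mR=-31455/34969; mL+mR=-46575/34969 → advance -1; mR−mL=-135/289 → turn -1·90°
n=1: pose=(5,1,W); sL=5/8, sR=1/2; mL=1/8, mR=-13/16; mL+mR=-11/16 → advance -1; mR−mL=-15/16 → turn -1·90°
n=2: pose=(6,1,N); sL=90/169, sR=90/349; mL=16200/58981, mR=-30915/58981; mL+mR=-14715/58981 → advance -1; mR−mL=-135/169 → turn -1·90°
n=3: pose=(6,0,E); sL=45/157, sR=9/29; mL=-108/4553, mR=-4131/9106; mL+mR=-4347/9106 → advance -1; mR−mL=-135/314 → turn -1·90°
n=4: pose=(5,0,S); sL=90/289, sR=90/121; mL=-15120/34969, mR=-31455/34969; mL+mR=-46575/34969 → advance -1; mR−mL=-135/289 → turn -1·90°

0 90/289 90/121 -15120/34969 -31455/34969 5 0 S
1 5/8 1/2 1/8 -13/16 5 1 W
2 90/169 90/349 16200/58981 -30915/58981 6 1 N
3 45/157 9/29 -108/4553 -4131/9106 6 0 E
4 90/289 90/121 -15120/34969 -31455/34969 5 0 S
final 5 1 W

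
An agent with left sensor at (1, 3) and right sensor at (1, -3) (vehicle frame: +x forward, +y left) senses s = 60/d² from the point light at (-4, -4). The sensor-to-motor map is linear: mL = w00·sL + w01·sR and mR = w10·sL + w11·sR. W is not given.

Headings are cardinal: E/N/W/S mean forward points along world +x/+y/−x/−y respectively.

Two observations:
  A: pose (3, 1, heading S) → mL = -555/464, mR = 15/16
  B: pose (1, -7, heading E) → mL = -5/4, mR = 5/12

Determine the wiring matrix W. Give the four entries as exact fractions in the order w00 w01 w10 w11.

-1/2 -1/2 0 1/2

obs A: pose=(3,1,S) → sL=15/29, sR=15/8, mL=-555/464, mR=15/16
obs B: pose=(1,-7,E) → sL=5/3, sR=5/6, mL=-5/4, mR=5/12
sensor matrix S = [[15/29, 15/8], [5/3, 5/6]]; det S = -625/232
solve [mL_A; mL_B] = S·[w00; w01] and [mR_A; mR_B] = S·[w10; w11]:
  w00 = -1/2, w01 = -1/2, w10 = 0, w11 = 1/2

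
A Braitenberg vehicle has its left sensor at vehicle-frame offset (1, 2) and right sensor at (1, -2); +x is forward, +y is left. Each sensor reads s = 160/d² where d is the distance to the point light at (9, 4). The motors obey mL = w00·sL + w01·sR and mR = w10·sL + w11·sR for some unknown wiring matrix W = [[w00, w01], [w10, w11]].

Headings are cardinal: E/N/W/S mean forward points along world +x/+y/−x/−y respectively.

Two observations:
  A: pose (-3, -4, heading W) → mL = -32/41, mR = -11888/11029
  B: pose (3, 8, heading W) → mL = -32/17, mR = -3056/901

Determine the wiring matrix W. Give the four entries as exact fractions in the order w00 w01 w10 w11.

0 -1 -1/2 -1

obs A: pose=(-3,-4,W) → sL=160/269, sR=32/41, mL=-32/41, mR=-11888/11029
obs B: pose=(3,8,W) → sL=160/53, sR=32/17, mL=-32/17, mR=-3056/901
sensor matrix S = [[160/269, 32/41], [160/53, 32/17]]; det S = -12288000/9937129
solve [mL_A; mL_B] = S·[w00; w01] and [mR_A; mR_B] = S·[w10; w11]:
  w00 = 0, w01 = -1, w10 = -1/2, w11 = -1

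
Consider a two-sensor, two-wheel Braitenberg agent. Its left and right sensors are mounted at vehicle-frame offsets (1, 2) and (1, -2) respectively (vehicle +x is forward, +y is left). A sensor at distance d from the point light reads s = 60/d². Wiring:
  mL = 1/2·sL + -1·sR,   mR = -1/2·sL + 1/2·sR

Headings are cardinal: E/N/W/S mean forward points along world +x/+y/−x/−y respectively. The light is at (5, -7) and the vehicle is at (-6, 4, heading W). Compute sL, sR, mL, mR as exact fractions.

left sensor world pos  = (-7, 2); dL² = 225
right sensor world pos = (-7, 6); dR² = 313
sL = 60/225 = 4/15
sR = 60/313 = 60/313
mL = 1/2·sL + -1·sR = -274/4695
mR = -1/2·sL + 1/2·sR = -176/4695

4/15 60/313 -274/4695 -176/4695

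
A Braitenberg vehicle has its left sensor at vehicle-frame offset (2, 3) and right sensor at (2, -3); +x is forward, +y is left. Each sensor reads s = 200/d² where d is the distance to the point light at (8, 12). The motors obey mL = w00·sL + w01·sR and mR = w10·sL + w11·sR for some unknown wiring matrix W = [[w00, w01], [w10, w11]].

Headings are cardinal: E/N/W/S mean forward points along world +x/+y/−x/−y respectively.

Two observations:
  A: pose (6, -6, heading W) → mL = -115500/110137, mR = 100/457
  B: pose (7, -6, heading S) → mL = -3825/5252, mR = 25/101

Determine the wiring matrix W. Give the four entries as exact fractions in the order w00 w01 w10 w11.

obs A: pose=(6,-6,W) → sL=200/457, sR=200/241, mL=-115500/110137, mR=100/457
obs B: pose=(7,-6,S) → sL=50/101, sR=25/52, mL=-3825/5252, mR=25/101
sensor matrix S = [[200/457, 200/241], [50/101, 25/52]]; det S = -28983750/144609881
solve [mL_A; mL_B] = S·[w00; w01] and [mR_A; mR_B] = S·[w10; w11]:
  w00 = -1/2, w01 = -1, w10 = 1/2, w11 = 0

-1/2 -1 1/2 0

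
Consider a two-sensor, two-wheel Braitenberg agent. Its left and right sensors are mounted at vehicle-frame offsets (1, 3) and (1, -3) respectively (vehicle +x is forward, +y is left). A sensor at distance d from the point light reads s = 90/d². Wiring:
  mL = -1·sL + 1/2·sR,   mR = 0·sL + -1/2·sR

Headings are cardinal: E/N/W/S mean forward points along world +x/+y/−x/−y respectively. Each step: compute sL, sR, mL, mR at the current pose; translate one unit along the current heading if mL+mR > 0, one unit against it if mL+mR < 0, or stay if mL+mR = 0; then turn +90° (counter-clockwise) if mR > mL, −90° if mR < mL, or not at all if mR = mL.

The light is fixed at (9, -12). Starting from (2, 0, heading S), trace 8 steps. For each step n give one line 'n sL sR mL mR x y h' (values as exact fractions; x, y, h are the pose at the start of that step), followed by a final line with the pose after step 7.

n=0: pose=(2,0,S); sL=90/137, sR=90/221; mL=-13725/30277, mR=-45/221; mL+mR=-90/137 → advance -1; mR−mL=7560/30277 → turn +1·90°
n=1: pose=(2,1,E); sL=45/146, sR=45/68; mL=225/9928, mR=-45/136; mL+mR=-45/146 → advance -1; mR−mL=-1755/4964 → turn -1·90°
n=2: pose=(1,1,S); sL=90/169, sR=18/53; mL=-3249/8957, mR=-9/53; mL+mR=-90/169 → advance -1; mR−mL=1728/8957 → turn +1·90°
n=3: pose=(1,2,E); sL=45/169, sR=9/17; mL=-9/5746, mR=-9/34; mL+mR=-45/169 → advance -1; mR−mL=-756/2873 → turn -1·90°
n=4: pose=(0,2,S); sL=18/41, sR=90/313; mL=-3789/12833, mR=-45/313; mL+mR=-18/41 → advance -1; mR−mL=1944/12833 → turn +1·90°
n=5: pose=(0,3,E); sL=45/194, sR=45/104; mL=-315/20176, mR=-45/208; mL+mR=-45/194 → advance -1; mR−mL=-2025/10088 → turn -1·90°
n=6: pose=(-1,3,S); sL=18/49, sR=18/73; mL=-873/3577, mR=-9/73; mL+mR=-18/49 → advance -1; mR−mL=432/3577 → turn +1·90°
n=7: pose=(-1,4,E); sL=45/221, sR=9/25; mL=-261/11050, mR=-9/50; mL+mR=-45/221 → advance -1; mR−mL=-864/5525 → turn -1·90°

0 90/137 90/221 -13725/30277 -45/221 2 0 S
1 45/146 45/68 225/9928 -45/136 2 1 E
2 90/169 18/53 -3249/8957 -9/53 1 1 S
3 45/169 9/17 -9/5746 -9/34 1 2 E
4 18/41 90/313 -3789/12833 -45/313 0 2 S
5 45/194 45/104 -315/20176 -45/208 0 3 E
6 18/49 18/73 -873/3577 -9/73 -1 3 S
7 45/221 9/25 -261/11050 -9/50 -1 4 E
final -2 4 S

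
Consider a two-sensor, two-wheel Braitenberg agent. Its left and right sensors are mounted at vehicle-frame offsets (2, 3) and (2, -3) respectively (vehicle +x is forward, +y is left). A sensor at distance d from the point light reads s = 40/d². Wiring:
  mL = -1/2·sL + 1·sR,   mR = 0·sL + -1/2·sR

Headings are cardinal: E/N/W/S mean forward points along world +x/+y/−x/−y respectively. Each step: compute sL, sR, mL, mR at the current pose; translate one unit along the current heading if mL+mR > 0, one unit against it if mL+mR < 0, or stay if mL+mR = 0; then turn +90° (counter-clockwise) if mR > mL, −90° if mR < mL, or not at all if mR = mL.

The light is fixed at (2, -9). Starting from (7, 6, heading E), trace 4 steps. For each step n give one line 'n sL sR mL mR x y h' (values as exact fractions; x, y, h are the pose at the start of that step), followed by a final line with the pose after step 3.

0 40/373 40/193 11060/71989 -20/193 7 6 E
1 4/25 20/89 322/2225 -10/89 8 6 S
2 40/137 8/61 -124/8357 -4/61 8 5 W
3 5/34 10/89 235/6052 -5/89 9 5 N
final 9 4 E

n=0: pose=(7,6,E); sL=40/373, sR=40/193; mL=11060/71989, mR=-20/193; mL+mR=3600/71989 → advance +1; mR−mL=-18520/71989 → turn -1·90°
n=1: pose=(8,6,S); sL=4/25, sR=20/89; mL=322/2225, mR=-10/89; mL+mR=72/2225 → advance +1; mR−mL=-572/2225 → turn -1·90°
n=2: pose=(8,5,W); sL=40/137, sR=8/61; mL=-124/8357, mR=-4/61; mL+mR=-672/8357 → advance -1; mR−mL=-424/8357 → turn -1·90°
n=3: pose=(9,5,N); sL=5/34, sR=10/89; mL=235/6052, mR=-5/89; mL+mR=-105/6052 → advance -1; mR−mL=-575/6052 → turn -1·90°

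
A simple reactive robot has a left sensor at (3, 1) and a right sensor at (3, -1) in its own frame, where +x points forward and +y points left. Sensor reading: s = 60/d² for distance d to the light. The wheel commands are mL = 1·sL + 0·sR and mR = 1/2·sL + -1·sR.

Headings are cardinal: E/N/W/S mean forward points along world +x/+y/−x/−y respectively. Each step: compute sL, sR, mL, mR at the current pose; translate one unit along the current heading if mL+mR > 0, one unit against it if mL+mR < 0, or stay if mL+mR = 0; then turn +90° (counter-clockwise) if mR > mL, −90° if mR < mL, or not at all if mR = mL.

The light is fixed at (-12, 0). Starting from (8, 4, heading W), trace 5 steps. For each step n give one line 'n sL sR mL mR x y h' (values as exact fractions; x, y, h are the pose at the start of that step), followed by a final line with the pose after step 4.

n=0: pose=(8,4,W); sL=30/149, sR=30/157; mL=30/149, mR=-2115/23393; mL+mR=2595/23393 → advance +1; mR−mL=-6825/23393 → turn -1·90°
n=1: pose=(7,4,N); sL=60/373, sR=60/449; mL=60/373, mR=-8910/167477; mL+mR=18030/167477 → advance +1; mR−mL=-35850/167477 → turn -1·90°
n=2: pose=(7,5,E); sL=3/26, sR=3/25; mL=3/26, mR=-81/1300; mL+mR=69/1300 → advance +1; mR−mL=-231/1300 → turn -1·90°
n=3: pose=(8,5,S); sL=12/89, sR=12/73; mL=12/89, mR=-630/6497; mL+mR=246/6497 → advance +1; mR−mL=-1506/6497 → turn -1·90°
n=4: pose=(8,4,W); sL=30/149, sR=30/157; mL=30/149, mR=-2115/23393; mL+mR=2595/23393 → advance +1; mR−mL=-6825/23393 → turn -1·90°

0 30/149 30/157 30/149 -2115/23393 8 4 W
1 60/373 60/449 60/373 -8910/167477 7 4 N
2 3/26 3/25 3/26 -81/1300 7 5 E
3 12/89 12/73 12/89 -630/6497 8 5 S
4 30/149 30/157 30/149 -2115/23393 8 4 W
final 7 4 N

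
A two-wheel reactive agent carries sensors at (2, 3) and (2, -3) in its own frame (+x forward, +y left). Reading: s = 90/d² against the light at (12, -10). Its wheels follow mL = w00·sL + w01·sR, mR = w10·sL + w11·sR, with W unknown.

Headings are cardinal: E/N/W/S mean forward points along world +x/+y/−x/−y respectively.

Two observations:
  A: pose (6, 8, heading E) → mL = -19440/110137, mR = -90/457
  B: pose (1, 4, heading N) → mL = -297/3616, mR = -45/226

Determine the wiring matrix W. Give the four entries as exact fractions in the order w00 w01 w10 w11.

1 -1 -1 0

obs A: pose=(6,8,E) → sL=90/457, sR=90/241, mL=-19440/110137, mR=-90/457
obs B: pose=(1,4,N) → sL=45/226, sR=9/32, mL=-297/3616, mR=-45/226
sensor matrix S = [[90/457, 90/241], [45/226, 9/32]]; det S = -3777435/199127696
solve [mL_A; mL_B] = S·[w00; w01] and [mR_A; mR_B] = S·[w10; w11]:
  w00 = 1, w01 = -1, w10 = -1, w11 = 0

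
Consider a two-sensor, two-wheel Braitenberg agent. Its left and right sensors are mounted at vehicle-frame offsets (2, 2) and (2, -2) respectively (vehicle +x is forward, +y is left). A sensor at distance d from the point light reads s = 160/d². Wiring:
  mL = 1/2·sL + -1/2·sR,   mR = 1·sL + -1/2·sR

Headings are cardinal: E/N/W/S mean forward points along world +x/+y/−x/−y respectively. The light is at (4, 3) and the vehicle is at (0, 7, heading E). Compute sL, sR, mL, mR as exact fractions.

4 20 -8 -6

left sensor world pos  = (2, 9); dL² = 40
right sensor world pos = (2, 5); dR² = 8
sL = 160/40 = 4
sR = 160/8 = 20
mL = 1/2·sL + -1/2·sR = -8
mR = 1·sL + -1/2·sR = -6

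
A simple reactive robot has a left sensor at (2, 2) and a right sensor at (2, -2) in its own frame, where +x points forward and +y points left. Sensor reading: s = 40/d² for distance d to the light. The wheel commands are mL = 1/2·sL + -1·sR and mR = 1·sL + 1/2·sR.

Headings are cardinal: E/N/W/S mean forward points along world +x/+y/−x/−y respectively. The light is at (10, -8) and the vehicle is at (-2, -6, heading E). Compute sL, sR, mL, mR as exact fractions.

10/29 2/5 -33/145 79/145

left sensor world pos  = (0, -4); dL² = 116
right sensor world pos = (0, -8); dR² = 100
sL = 40/116 = 10/29
sR = 40/100 = 2/5
mL = 1/2·sL + -1·sR = -33/145
mR = 1·sL + 1/2·sR = 79/145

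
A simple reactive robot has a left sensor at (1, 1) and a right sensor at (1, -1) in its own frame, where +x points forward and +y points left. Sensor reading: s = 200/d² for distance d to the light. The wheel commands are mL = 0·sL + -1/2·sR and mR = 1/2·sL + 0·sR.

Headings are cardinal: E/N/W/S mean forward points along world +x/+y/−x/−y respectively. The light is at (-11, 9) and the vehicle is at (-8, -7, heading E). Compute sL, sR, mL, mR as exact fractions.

left sensor world pos  = (-7, -6); dL² = 241
right sensor world pos = (-7, -8); dR² = 305
sL = 200/241 = 200/241
sR = 200/305 = 40/61
mL = 0·sL + -1/2·sR = -20/61
mR = 1/2·sL + 0·sR = 100/241

200/241 40/61 -20/61 100/241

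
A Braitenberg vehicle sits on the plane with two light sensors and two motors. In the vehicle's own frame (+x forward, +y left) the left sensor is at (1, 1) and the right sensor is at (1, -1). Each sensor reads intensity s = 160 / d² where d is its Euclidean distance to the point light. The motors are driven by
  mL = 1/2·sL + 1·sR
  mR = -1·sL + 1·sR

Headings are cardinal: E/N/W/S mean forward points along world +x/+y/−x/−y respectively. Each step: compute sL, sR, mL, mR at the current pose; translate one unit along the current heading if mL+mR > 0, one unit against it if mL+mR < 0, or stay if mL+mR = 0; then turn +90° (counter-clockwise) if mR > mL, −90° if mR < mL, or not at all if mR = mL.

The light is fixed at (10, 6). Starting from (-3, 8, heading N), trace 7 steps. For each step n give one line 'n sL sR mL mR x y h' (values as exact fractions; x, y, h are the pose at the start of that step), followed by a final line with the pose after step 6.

0 32/41 160/153 9008/6273 1664/6273 -3 8 N
1 1 40/37 117/74 3/37 -3 9 E
2 32/25 160/173 6768/4325 -1536/4325 -2 9 S
3 16/17 80/89 2072/1513 -64/1513 -2 8 W
4 32/41 160/153 9008/6273 1664/6273 -3 8 N
5 1 40/37 117/74 3/37 -3 9 E
6 32/25 160/173 6768/4325 -1536/4325 -2 9 S
final -2 8 W

n=0: pose=(-3,8,N); sL=32/41, sR=160/153; mL=9008/6273, mR=1664/6273; mL+mR=10672/6273 → advance +1; mR−mL=-48/41 → turn -1·90°
n=1: pose=(-3,9,E); sL=1, sR=40/37; mL=117/74, mR=3/37; mL+mR=123/74 → advance +1; mR−mL=-3/2 → turn -1·90°
n=2: pose=(-2,9,S); sL=32/25, sR=160/173; mL=6768/4325, mR=-1536/4325; mL+mR=5232/4325 → advance +1; mR−mL=-48/25 → turn -1·90°
n=3: pose=(-2,8,W); sL=16/17, sR=80/89; mL=2072/1513, mR=-64/1513; mL+mR=2008/1513 → advance +1; mR−mL=-24/17 → turn -1·90°
n=4: pose=(-3,8,N); sL=32/41, sR=160/153; mL=9008/6273, mR=1664/6273; mL+mR=10672/6273 → advance +1; mR−mL=-48/41 → turn -1·90°
n=5: pose=(-3,9,E); sL=1, sR=40/37; mL=117/74, mR=3/37; mL+mR=123/74 → advance +1; mR−mL=-3/2 → turn -1·90°
n=6: pose=(-2,9,S); sL=32/25, sR=160/173; mL=6768/4325, mR=-1536/4325; mL+mR=5232/4325 → advance +1; mR−mL=-48/25 → turn -1·90°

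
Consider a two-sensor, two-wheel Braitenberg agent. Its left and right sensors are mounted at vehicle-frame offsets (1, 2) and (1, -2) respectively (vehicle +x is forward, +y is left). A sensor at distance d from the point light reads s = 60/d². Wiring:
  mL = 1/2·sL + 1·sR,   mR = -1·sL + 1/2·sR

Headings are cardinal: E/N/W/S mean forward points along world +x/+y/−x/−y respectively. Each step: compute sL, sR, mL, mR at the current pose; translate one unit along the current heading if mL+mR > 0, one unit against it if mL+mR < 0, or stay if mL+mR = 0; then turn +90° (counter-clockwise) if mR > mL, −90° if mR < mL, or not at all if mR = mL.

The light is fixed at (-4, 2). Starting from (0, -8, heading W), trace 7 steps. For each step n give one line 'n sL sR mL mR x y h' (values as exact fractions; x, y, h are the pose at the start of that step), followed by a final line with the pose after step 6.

0 20/51 60/73 3790/3723 70/3723 0 -8 W
1 30/41 30/53 2025/2173 -975/2173 -1 -8 N
2 12/13 60/137 1602/1781 -1254/1781 -1 -7 E
3 15/34 15/26 705/884 -135/884 0 -7 S
4 20/51 60/73 3790/3723 70/3723 0 -8 W
5 30/41 30/53 2025/2173 -975/2173 -1 -8 N
6 12/13 60/137 1602/1781 -1254/1781 -1 -7 E
final 0 -7 S

n=0: pose=(0,-8,W); sL=20/51, sR=60/73; mL=3790/3723, mR=70/3723; mL+mR=3860/3723 → advance +1; mR−mL=-1240/1241 → turn -1·90°
n=1: pose=(-1,-8,N); sL=30/41, sR=30/53; mL=2025/2173, mR=-975/2173; mL+mR=1050/2173 → advance +1; mR−mL=-3000/2173 → turn -1·90°
n=2: pose=(-1,-7,E); sL=12/13, sR=60/137; mL=1602/1781, mR=-1254/1781; mL+mR=348/1781 → advance +1; mR−mL=-2856/1781 → turn -1·90°
n=3: pose=(0,-7,S); sL=15/34, sR=15/26; mL=705/884, mR=-135/884; mL+mR=285/442 → advance +1; mR−mL=-210/221 → turn -1·90°
n=4: pose=(0,-8,W); sL=20/51, sR=60/73; mL=3790/3723, mR=70/3723; mL+mR=3860/3723 → advance +1; mR−mL=-1240/1241 → turn -1·90°
n=5: pose=(-1,-8,N); sL=30/41, sR=30/53; mL=2025/2173, mR=-975/2173; mL+mR=1050/2173 → advance +1; mR−mL=-3000/2173 → turn -1·90°
n=6: pose=(-1,-7,E); sL=12/13, sR=60/137; mL=1602/1781, mR=-1254/1781; mL+mR=348/1781 → advance +1; mR−mL=-2856/1781 → turn -1·90°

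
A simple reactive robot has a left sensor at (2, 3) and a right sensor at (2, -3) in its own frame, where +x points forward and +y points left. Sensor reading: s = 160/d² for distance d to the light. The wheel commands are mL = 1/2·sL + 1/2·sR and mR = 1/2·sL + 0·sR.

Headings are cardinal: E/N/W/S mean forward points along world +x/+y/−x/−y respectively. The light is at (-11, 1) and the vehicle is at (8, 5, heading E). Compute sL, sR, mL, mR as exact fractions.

left sensor world pos  = (10, 8); dL² = 490
right sensor world pos = (10, 2); dR² = 442
sL = 160/490 = 16/49
sR = 160/442 = 80/221
mL = 1/2·sL + 1/2·sR = 3728/10829
mR = 1/2·sL + 0·sR = 8/49

16/49 80/221 3728/10829 8/49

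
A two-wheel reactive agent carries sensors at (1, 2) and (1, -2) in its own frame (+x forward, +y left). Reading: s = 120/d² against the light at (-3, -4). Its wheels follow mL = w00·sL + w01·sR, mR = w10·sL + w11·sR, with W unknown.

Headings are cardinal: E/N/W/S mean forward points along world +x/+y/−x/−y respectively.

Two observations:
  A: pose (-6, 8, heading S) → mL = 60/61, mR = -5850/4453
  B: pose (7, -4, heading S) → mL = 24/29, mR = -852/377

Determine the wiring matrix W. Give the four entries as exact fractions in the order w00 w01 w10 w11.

1 0 -1/2 -1

obs A: pose=(-6,8,S) → sL=60/61, sR=60/73, mL=60/61, mR=-5850/4453
obs B: pose=(7,-4,S) → sL=24/29, sR=24/13, mL=24/29, mR=-852/377
sensor matrix S = [[60/61, 60/73], [24/29, 24/13]]; det S = 1906560/1678781
solve [mL_A; mL_B] = S·[w00; w01] and [mR_A; mR_B] = S·[w10; w11]:
  w00 = 1, w01 = 0, w10 = -1/2, w11 = -1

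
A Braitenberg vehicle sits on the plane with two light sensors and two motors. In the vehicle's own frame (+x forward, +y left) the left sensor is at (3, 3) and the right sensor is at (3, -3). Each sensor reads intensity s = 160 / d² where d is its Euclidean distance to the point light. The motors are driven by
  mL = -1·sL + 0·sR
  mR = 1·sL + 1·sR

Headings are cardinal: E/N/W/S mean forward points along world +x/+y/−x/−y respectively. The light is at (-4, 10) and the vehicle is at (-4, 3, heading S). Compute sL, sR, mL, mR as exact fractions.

160/109 160/109 -160/109 320/109

left sensor world pos  = (-1, 0); dL² = 109
right sensor world pos = (-7, 0); dR² = 109
sL = 160/109 = 160/109
sR = 160/109 = 160/109
mL = -1·sL + 0·sR = -160/109
mR = 1·sL + 1·sR = 320/109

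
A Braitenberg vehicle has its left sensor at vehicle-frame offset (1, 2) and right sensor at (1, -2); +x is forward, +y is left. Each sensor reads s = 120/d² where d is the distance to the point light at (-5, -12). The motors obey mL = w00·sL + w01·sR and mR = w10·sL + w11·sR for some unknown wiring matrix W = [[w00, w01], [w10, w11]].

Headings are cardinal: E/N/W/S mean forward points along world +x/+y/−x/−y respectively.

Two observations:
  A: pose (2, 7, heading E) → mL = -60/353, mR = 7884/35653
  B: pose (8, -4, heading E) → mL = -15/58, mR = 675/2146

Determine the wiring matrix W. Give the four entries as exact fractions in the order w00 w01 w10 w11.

0 -1/2 -1/2 1

obs A: pose=(2,7,E) → sL=24/101, sR=120/353, mL=-60/353, mR=7884/35653
obs B: pose=(8,-4,E) → sL=15/37, sR=15/29, mL=-15/58, mR=675/2146
sensor matrix S = [[24/101, 120/353], [15/37, 15/29]]; det S = -570240/38255669
solve [mL_A; mL_B] = S·[w00; w01] and [mR_A; mR_B] = S·[w10; w11]:
  w00 = 0, w01 = -1/2, w10 = -1/2, w11 = 1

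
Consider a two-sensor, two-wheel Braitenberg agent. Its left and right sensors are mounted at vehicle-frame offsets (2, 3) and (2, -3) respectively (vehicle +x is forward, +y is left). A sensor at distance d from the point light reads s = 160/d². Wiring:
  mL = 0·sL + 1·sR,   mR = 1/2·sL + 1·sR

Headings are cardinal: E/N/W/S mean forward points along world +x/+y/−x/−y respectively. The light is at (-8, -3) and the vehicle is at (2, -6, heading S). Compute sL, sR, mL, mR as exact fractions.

80/97 80/37 80/37 9240/3589

left sensor world pos  = (5, -8); dL² = 194
right sensor world pos = (-1, -8); dR² = 74
sL = 160/194 = 80/97
sR = 160/74 = 80/37
mL = 0·sL + 1·sR = 80/37
mR = 1/2·sL + 1·sR = 9240/3589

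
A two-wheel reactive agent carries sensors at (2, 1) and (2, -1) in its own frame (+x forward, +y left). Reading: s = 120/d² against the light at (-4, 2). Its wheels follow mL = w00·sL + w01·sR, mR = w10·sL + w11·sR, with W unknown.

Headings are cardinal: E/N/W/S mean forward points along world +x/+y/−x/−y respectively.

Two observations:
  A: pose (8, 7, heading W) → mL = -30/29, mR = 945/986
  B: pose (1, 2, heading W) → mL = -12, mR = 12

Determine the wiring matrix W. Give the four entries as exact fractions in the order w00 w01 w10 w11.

-1 0 1/2 1/2

obs A: pose=(8,7,W) → sL=30/29, sR=15/17, mL=-30/29, mR=945/986
obs B: pose=(1,2,W) → sL=12, sR=12, mL=-12, mR=12
sensor matrix S = [[30/29, 15/17], [12, 12]]; det S = 900/493
solve [mL_A; mL_B] = S·[w00; w01] and [mR_A; mR_B] = S·[w10; w11]:
  w00 = -1, w01 = 0, w10 = 1/2, w11 = 1/2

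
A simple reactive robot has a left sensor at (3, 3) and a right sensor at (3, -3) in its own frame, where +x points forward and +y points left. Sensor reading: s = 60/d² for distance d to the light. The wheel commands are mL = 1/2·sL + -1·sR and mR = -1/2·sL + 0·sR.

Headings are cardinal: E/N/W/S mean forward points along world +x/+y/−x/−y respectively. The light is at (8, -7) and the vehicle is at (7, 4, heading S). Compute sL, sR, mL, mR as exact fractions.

left sensor world pos  = (10, 1); dL² = 68
right sensor world pos = (4, 1); dR² = 80
sL = 60/68 = 15/17
sR = 60/80 = 3/4
mL = 1/2·sL + -1·sR = -21/68
mR = -1/2·sL + 0·sR = -15/34

15/17 3/4 -21/68 -15/34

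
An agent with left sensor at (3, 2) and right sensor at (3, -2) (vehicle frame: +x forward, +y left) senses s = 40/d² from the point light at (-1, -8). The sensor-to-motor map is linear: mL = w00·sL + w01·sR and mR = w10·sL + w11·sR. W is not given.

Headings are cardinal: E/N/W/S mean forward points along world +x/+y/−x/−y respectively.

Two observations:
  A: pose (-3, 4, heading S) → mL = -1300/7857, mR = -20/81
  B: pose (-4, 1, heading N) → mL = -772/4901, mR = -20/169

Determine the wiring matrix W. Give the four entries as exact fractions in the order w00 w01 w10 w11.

1/2 -1 -1/2 0

obs A: pose=(-3,4,S) → sL=40/81, sR=40/97, mL=-1300/7857, mR=-20/81
obs B: pose=(-4,1,N) → sL=40/169, sR=8/29, mL=-772/4901, mR=-20/169
sensor matrix S = [[40/81, 40/97], [40/169, 8/29]]; det S = 1487360/38507157
solve [mL_A; mL_B] = S·[w00; w01] and [mR_A; mR_B] = S·[w10; w11]:
  w00 = 1/2, w01 = -1, w10 = -1/2, w11 = 0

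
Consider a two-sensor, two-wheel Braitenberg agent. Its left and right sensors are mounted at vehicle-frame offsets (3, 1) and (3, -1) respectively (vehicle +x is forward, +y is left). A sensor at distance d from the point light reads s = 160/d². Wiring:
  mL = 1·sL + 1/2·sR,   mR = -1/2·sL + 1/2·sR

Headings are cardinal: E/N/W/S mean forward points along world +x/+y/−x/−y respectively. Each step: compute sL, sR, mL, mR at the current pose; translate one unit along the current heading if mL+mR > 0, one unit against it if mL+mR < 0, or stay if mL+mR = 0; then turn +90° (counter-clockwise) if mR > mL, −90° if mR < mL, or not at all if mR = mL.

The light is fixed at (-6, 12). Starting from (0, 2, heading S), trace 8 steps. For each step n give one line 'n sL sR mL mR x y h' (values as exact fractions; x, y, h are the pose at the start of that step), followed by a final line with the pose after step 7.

n=0: pose=(0,2,S); sL=80/109, sR=80/97; mL=12120/10573, mR=480/10573; mL+mR=12600/10573 → advance +1; mR−mL=-120/109 → turn -1·90°
n=1: pose=(0,1,W); sL=160/153, sR=160/109; mL=29680/16677, mR=3520/16677; mL+mR=33200/16677 → advance +1; mR−mL=-80/51 → turn -1·90°
n=2: pose=(-1,1,N); sL=2, sR=8/5; mL=14/5, mR=-1/5; mL+mR=13/5 → advance +1; mR−mL=-3 → turn -1·90°
n=3: pose=(-1,2,E); sL=32/29, sR=32/37; mL=1648/1073, mR=-128/1073; mL+mR=1520/1073 → advance +1; mR−mL=-48/29 → turn -1·90°
n=4: pose=(0,2,S); sL=80/109, sR=80/97; mL=12120/10573, mR=480/10573; mL+mR=12600/10573 → advance +1; mR−mL=-120/109 → turn -1·90°
n=5: pose=(0,1,W); sL=160/153, sR=160/109; mL=29680/16677, mR=3520/16677; mL+mR=33200/16677 → advance +1; mR−mL=-80/51 → turn -1·90°
n=6: pose=(-1,1,N); sL=2, sR=8/5; mL=14/5, mR=-1/5; mL+mR=13/5 → advance +1; mR−mL=-3 → turn -1·90°
n=7: pose=(-1,2,E); sL=32/29, sR=32/37; mL=1648/1073, mR=-128/1073; mL+mR=1520/1073 → advance +1; mR−mL=-48/29 → turn -1·90°

0 80/109 80/97 12120/10573 480/10573 0 2 S
1 160/153 160/109 29680/16677 3520/16677 0 1 W
2 2 8/5 14/5 -1/5 -1 1 N
3 32/29 32/37 1648/1073 -128/1073 -1 2 E
4 80/109 80/97 12120/10573 480/10573 0 2 S
5 160/153 160/109 29680/16677 3520/16677 0 1 W
6 2 8/5 14/5 -1/5 -1 1 N
7 32/29 32/37 1648/1073 -128/1073 -1 2 E
final 0 2 S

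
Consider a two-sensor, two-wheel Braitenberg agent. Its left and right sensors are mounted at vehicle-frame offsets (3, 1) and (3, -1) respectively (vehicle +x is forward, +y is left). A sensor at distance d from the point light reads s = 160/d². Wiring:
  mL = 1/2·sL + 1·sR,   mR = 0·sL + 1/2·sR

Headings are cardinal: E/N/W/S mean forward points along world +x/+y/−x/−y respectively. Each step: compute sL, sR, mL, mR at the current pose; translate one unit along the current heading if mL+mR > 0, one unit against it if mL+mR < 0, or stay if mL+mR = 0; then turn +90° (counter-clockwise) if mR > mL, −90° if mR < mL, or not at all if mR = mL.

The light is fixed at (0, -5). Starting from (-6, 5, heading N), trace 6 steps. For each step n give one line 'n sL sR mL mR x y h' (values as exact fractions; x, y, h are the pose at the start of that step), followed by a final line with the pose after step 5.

0 80/109 80/97 12600/10573 40/97 -6 5 N
1 160/153 160/109 33200/16677 80/109 -6 6 E
2 2 8/5 13/5 4/5 -5 6 S
3 32/29 32/37 1520/1073 16/37 -5 5 W
4 80/109 80/97 12600/10573 40/97 -6 5 N
5 160/153 160/109 33200/16677 80/109 -6 6 E
final -5 6 S

n=0: pose=(-6,5,N); sL=80/109, sR=80/97; mL=12600/10573, mR=40/97; mL+mR=16960/10573 → advance +1; mR−mL=-8240/10573 → turn -1·90°
n=1: pose=(-6,6,E); sL=160/153, sR=160/109; mL=33200/16677, mR=80/109; mL+mR=45440/16677 → advance +1; mR−mL=-20960/16677 → turn -1·90°
n=2: pose=(-5,6,S); sL=2, sR=8/5; mL=13/5, mR=4/5; mL+mR=17/5 → advance +1; mR−mL=-9/5 → turn -1·90°
n=3: pose=(-5,5,W); sL=32/29, sR=32/37; mL=1520/1073, mR=16/37; mL+mR=1984/1073 → advance +1; mR−mL=-1056/1073 → turn -1·90°
n=4: pose=(-6,5,N); sL=80/109, sR=80/97; mL=12600/10573, mR=40/97; mL+mR=16960/10573 → advance +1; mR−mL=-8240/10573 → turn -1·90°
n=5: pose=(-6,6,E); sL=160/153, sR=160/109; mL=33200/16677, mR=80/109; mL+mR=45440/16677 → advance +1; mR−mL=-20960/16677 → turn -1·90°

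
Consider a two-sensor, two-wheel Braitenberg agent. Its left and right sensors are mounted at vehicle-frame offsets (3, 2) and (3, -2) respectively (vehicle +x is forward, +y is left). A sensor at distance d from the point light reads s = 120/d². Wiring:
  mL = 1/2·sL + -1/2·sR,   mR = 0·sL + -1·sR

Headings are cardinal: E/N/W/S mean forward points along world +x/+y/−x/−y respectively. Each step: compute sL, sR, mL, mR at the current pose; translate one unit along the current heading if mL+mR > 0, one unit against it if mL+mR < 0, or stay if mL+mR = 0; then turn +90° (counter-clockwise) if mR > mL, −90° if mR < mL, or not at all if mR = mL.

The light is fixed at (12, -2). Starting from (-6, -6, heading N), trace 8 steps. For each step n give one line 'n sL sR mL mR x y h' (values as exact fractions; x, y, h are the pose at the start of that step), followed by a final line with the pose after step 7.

0 120/401 120/257 -8640/103057 -120/257 -6 -6 N
1 20/39 60/137 200/5343 -60/137 -6 -7 E
2 120/353 24/101 1824/35653 -24/101 -7 -7 S
3 3/13 15/61 -6/793 -15/61 -7 -6 W
4 120/401 120/257 -8640/103057 -120/257 -6 -6 N
5 20/39 60/137 200/5343 -60/137 -6 -7 E
6 120/353 24/101 1824/35653 -24/101 -7 -7 S
7 3/13 15/61 -6/793 -15/61 -7 -6 W
final -6 -6 N

n=0: pose=(-6,-6,N); sL=120/401, sR=120/257; mL=-8640/103057, mR=-120/257; mL+mR=-56760/103057 → advance -1; mR−mL=-39480/103057 → turn -1·90°
n=1: pose=(-6,-7,E); sL=20/39, sR=60/137; mL=200/5343, mR=-60/137; mL+mR=-2140/5343 → advance -1; mR−mL=-2540/5343 → turn -1·90°
n=2: pose=(-7,-7,S); sL=120/353, sR=24/101; mL=1824/35653, mR=-24/101; mL+mR=-6648/35653 → advance -1; mR−mL=-10296/35653 → turn -1·90°
n=3: pose=(-7,-6,W); sL=3/13, sR=15/61; mL=-6/793, mR=-15/61; mL+mR=-201/793 → advance -1; mR−mL=-189/793 → turn -1·90°
n=4: pose=(-6,-6,N); sL=120/401, sR=120/257; mL=-8640/103057, mR=-120/257; mL+mR=-56760/103057 → advance -1; mR−mL=-39480/103057 → turn -1·90°
n=5: pose=(-6,-7,E); sL=20/39, sR=60/137; mL=200/5343, mR=-60/137; mL+mR=-2140/5343 → advance -1; mR−mL=-2540/5343 → turn -1·90°
n=6: pose=(-7,-7,S); sL=120/353, sR=24/101; mL=1824/35653, mR=-24/101; mL+mR=-6648/35653 → advance -1; mR−mL=-10296/35653 → turn -1·90°
n=7: pose=(-7,-6,W); sL=3/13, sR=15/61; mL=-6/793, mR=-15/61; mL+mR=-201/793 → advance -1; mR−mL=-189/793 → turn -1·90°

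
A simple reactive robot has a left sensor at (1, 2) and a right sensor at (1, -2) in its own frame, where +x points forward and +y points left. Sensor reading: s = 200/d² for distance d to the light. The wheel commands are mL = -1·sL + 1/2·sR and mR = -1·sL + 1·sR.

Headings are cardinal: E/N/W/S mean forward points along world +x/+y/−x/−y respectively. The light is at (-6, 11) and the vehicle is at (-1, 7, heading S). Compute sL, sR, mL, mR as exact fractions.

left sensor world pos  = (1, 6); dL² = 74
right sensor world pos = (-3, 6); dR² = 34
sL = 200/74 = 100/37
sR = 200/34 = 100/17
mL = -1·sL + 1/2·sR = 150/629
mR = -1·sL + 1·sR = 2000/629

100/37 100/17 150/629 2000/629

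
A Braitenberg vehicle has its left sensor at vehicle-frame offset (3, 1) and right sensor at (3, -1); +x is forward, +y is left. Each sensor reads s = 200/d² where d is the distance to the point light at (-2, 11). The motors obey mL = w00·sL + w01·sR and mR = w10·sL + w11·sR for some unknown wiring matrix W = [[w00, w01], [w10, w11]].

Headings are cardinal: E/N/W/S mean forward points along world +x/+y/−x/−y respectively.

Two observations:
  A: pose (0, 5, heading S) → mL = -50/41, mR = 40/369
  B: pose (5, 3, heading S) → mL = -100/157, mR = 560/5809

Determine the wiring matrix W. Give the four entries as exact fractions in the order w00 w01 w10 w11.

0 -1/2 -1/2 1/2

obs A: pose=(0,5,S) → sL=20/9, sR=100/41, mL=-50/41, mR=40/369
obs B: pose=(5,3,S) → sL=40/37, sR=200/157, mL=-100/157, mR=560/5809
sensor matrix S = [[20/9, 100/41], [40/37, 200/157]]; det S = 416000/2143521
solve [mL_A; mL_B] = S·[w00; w01] and [mR_A; mR_B] = S·[w10; w11]:
  w00 = 0, w01 = -1/2, w10 = -1/2, w11 = 1/2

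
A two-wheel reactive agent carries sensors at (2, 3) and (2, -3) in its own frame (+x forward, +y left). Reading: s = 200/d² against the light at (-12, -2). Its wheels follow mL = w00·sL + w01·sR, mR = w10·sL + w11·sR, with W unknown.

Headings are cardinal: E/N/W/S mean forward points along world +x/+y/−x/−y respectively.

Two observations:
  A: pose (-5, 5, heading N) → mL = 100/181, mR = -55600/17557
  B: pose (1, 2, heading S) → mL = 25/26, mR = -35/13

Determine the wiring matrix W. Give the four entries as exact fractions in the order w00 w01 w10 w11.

obs A: pose=(-5,5,N) → sL=200/97, sR=200/181, mL=100/181, mR=-55600/17557
obs B: pose=(1,2,S) → sL=10/13, sR=25/13, mL=25/26, mR=-35/13
sensor matrix S = [[200/97, 200/181], [10/13, 25/13]]; det S = 711000/228241
solve [mL_A; mL_B] = S·[w00; w01] and [mR_A; mR_B] = S·[w10; w11]:
  w00 = 0, w01 = 1/2, w10 = -1, w11 = -1

0 1/2 -1 -1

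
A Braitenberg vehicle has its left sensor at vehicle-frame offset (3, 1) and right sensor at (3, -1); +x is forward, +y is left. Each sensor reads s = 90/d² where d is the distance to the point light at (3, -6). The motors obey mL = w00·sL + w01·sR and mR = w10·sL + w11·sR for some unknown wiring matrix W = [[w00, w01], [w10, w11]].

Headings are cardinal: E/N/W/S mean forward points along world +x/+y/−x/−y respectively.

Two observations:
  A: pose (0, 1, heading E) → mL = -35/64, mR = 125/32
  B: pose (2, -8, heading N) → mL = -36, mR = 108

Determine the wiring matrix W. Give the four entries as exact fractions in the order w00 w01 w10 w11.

obs A: pose=(0,1,E) → sL=45/32, sR=5/2, mL=-35/64, mR=125/32
obs B: pose=(2,-8,N) → sL=18, sR=90, mL=-36, mR=108
sensor matrix S = [[45/32, 5/2], [18, 90]]; det S = 1305/16
solve [mL_A; mL_B] = S·[w00; w01] and [mR_A; mR_B] = S·[w10; w11]:
  w00 = 1/2, w01 = -1/2, w10 = 1, w11 = 1

1/2 -1/2 1 1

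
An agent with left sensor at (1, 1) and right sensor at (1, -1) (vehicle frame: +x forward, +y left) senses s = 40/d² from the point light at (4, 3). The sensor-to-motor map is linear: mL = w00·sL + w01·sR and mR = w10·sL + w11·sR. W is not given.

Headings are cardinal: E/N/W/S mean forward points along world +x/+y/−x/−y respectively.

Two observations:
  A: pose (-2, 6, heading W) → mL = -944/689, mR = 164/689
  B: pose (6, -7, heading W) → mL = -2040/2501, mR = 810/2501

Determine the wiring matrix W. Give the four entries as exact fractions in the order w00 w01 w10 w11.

obs A: pose=(-2,6,W) → sL=40/53, sR=8/13, mL=-944/689, mR=164/689
obs B: pose=(6,-7,W) → sL=20/61, sR=20/41, mL=-2040/2501, mR=810/2501
sensor matrix S = [[40/53, 8/13], [20/61, 20/41]]; det S = 286720/1723189
solve [mL_A; mL_B] = S·[w00; w01] and [mR_A; mR_B] = S·[w10; w11]:
  w00 = -1, w01 = -1, w10 = -1/2, w11 = 1

-1 -1 -1/2 1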